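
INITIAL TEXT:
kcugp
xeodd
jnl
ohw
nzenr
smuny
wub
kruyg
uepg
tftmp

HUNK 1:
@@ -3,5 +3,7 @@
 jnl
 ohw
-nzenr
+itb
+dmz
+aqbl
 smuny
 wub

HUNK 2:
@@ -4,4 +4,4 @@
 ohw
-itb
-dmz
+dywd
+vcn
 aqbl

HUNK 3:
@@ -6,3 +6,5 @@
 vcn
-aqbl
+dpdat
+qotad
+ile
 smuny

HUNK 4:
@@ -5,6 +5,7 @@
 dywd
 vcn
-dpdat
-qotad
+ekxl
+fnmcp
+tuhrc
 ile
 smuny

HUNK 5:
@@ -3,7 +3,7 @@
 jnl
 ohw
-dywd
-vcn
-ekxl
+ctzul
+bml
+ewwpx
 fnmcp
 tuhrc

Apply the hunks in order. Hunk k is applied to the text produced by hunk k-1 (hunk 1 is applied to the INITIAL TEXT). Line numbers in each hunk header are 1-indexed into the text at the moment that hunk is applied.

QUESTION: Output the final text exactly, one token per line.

Hunk 1: at line 3 remove [nzenr] add [itb,dmz,aqbl] -> 12 lines: kcugp xeodd jnl ohw itb dmz aqbl smuny wub kruyg uepg tftmp
Hunk 2: at line 4 remove [itb,dmz] add [dywd,vcn] -> 12 lines: kcugp xeodd jnl ohw dywd vcn aqbl smuny wub kruyg uepg tftmp
Hunk 3: at line 6 remove [aqbl] add [dpdat,qotad,ile] -> 14 lines: kcugp xeodd jnl ohw dywd vcn dpdat qotad ile smuny wub kruyg uepg tftmp
Hunk 4: at line 5 remove [dpdat,qotad] add [ekxl,fnmcp,tuhrc] -> 15 lines: kcugp xeodd jnl ohw dywd vcn ekxl fnmcp tuhrc ile smuny wub kruyg uepg tftmp
Hunk 5: at line 3 remove [dywd,vcn,ekxl] add [ctzul,bml,ewwpx] -> 15 lines: kcugp xeodd jnl ohw ctzul bml ewwpx fnmcp tuhrc ile smuny wub kruyg uepg tftmp

Answer: kcugp
xeodd
jnl
ohw
ctzul
bml
ewwpx
fnmcp
tuhrc
ile
smuny
wub
kruyg
uepg
tftmp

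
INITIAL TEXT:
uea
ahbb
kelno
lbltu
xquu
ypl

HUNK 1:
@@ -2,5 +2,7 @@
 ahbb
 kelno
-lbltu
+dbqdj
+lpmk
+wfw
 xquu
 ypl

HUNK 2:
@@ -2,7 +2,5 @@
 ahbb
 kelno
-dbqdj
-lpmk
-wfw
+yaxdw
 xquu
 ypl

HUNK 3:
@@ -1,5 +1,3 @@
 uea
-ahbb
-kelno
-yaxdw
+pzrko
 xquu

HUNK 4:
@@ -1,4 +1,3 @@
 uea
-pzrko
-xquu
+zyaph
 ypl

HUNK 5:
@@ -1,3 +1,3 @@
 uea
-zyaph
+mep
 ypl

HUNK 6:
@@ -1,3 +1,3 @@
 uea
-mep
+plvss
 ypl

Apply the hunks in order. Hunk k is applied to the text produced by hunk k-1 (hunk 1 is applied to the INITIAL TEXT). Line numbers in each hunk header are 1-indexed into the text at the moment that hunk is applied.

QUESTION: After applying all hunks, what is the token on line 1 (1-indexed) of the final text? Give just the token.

Answer: uea

Derivation:
Hunk 1: at line 2 remove [lbltu] add [dbqdj,lpmk,wfw] -> 8 lines: uea ahbb kelno dbqdj lpmk wfw xquu ypl
Hunk 2: at line 2 remove [dbqdj,lpmk,wfw] add [yaxdw] -> 6 lines: uea ahbb kelno yaxdw xquu ypl
Hunk 3: at line 1 remove [ahbb,kelno,yaxdw] add [pzrko] -> 4 lines: uea pzrko xquu ypl
Hunk 4: at line 1 remove [pzrko,xquu] add [zyaph] -> 3 lines: uea zyaph ypl
Hunk 5: at line 1 remove [zyaph] add [mep] -> 3 lines: uea mep ypl
Hunk 6: at line 1 remove [mep] add [plvss] -> 3 lines: uea plvss ypl
Final line 1: uea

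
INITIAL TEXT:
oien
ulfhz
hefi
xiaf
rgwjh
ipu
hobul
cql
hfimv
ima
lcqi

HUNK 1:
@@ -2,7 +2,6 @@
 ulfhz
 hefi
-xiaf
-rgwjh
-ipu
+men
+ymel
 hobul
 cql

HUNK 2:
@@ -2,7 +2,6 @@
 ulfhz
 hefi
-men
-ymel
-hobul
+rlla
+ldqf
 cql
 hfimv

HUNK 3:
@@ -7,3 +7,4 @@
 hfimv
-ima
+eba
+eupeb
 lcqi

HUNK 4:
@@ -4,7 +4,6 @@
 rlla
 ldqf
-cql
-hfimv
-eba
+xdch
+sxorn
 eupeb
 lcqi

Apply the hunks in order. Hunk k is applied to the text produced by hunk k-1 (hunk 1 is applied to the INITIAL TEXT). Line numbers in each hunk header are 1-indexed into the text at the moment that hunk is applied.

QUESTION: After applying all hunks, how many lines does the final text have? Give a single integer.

Hunk 1: at line 2 remove [xiaf,rgwjh,ipu] add [men,ymel] -> 10 lines: oien ulfhz hefi men ymel hobul cql hfimv ima lcqi
Hunk 2: at line 2 remove [men,ymel,hobul] add [rlla,ldqf] -> 9 lines: oien ulfhz hefi rlla ldqf cql hfimv ima lcqi
Hunk 3: at line 7 remove [ima] add [eba,eupeb] -> 10 lines: oien ulfhz hefi rlla ldqf cql hfimv eba eupeb lcqi
Hunk 4: at line 4 remove [cql,hfimv,eba] add [xdch,sxorn] -> 9 lines: oien ulfhz hefi rlla ldqf xdch sxorn eupeb lcqi
Final line count: 9

Answer: 9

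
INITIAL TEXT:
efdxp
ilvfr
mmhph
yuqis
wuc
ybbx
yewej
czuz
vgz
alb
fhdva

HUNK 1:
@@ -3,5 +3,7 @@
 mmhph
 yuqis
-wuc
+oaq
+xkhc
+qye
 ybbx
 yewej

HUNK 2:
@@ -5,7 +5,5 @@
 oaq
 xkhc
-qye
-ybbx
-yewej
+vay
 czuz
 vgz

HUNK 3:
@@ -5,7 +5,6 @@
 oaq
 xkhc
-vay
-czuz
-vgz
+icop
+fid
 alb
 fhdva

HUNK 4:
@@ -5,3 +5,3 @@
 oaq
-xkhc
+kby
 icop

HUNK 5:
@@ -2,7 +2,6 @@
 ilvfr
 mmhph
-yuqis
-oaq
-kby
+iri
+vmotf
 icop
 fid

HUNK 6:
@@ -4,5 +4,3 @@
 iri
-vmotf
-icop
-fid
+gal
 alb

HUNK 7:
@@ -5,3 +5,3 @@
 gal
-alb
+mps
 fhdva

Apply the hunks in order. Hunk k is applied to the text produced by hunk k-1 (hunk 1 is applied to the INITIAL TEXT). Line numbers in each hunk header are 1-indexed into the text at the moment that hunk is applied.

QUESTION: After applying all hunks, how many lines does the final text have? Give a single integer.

Hunk 1: at line 3 remove [wuc] add [oaq,xkhc,qye] -> 13 lines: efdxp ilvfr mmhph yuqis oaq xkhc qye ybbx yewej czuz vgz alb fhdva
Hunk 2: at line 5 remove [qye,ybbx,yewej] add [vay] -> 11 lines: efdxp ilvfr mmhph yuqis oaq xkhc vay czuz vgz alb fhdva
Hunk 3: at line 5 remove [vay,czuz,vgz] add [icop,fid] -> 10 lines: efdxp ilvfr mmhph yuqis oaq xkhc icop fid alb fhdva
Hunk 4: at line 5 remove [xkhc] add [kby] -> 10 lines: efdxp ilvfr mmhph yuqis oaq kby icop fid alb fhdva
Hunk 5: at line 2 remove [yuqis,oaq,kby] add [iri,vmotf] -> 9 lines: efdxp ilvfr mmhph iri vmotf icop fid alb fhdva
Hunk 6: at line 4 remove [vmotf,icop,fid] add [gal] -> 7 lines: efdxp ilvfr mmhph iri gal alb fhdva
Hunk 7: at line 5 remove [alb] add [mps] -> 7 lines: efdxp ilvfr mmhph iri gal mps fhdva
Final line count: 7

Answer: 7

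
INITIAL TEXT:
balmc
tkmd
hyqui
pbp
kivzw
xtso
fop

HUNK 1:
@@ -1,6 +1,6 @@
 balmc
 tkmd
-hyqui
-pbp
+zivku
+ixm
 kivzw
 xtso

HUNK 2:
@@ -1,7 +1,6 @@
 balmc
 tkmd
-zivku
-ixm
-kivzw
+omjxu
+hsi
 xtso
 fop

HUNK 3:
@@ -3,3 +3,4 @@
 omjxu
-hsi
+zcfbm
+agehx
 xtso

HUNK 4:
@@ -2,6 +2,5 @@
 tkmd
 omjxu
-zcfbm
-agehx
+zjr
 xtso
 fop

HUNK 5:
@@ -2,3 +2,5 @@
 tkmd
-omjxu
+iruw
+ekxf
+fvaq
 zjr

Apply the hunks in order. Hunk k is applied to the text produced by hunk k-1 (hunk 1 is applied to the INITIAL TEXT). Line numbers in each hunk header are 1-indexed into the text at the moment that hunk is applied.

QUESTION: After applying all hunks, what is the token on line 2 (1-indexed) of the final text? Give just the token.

Hunk 1: at line 1 remove [hyqui,pbp] add [zivku,ixm] -> 7 lines: balmc tkmd zivku ixm kivzw xtso fop
Hunk 2: at line 1 remove [zivku,ixm,kivzw] add [omjxu,hsi] -> 6 lines: balmc tkmd omjxu hsi xtso fop
Hunk 3: at line 3 remove [hsi] add [zcfbm,agehx] -> 7 lines: balmc tkmd omjxu zcfbm agehx xtso fop
Hunk 4: at line 2 remove [zcfbm,agehx] add [zjr] -> 6 lines: balmc tkmd omjxu zjr xtso fop
Hunk 5: at line 2 remove [omjxu] add [iruw,ekxf,fvaq] -> 8 lines: balmc tkmd iruw ekxf fvaq zjr xtso fop
Final line 2: tkmd

Answer: tkmd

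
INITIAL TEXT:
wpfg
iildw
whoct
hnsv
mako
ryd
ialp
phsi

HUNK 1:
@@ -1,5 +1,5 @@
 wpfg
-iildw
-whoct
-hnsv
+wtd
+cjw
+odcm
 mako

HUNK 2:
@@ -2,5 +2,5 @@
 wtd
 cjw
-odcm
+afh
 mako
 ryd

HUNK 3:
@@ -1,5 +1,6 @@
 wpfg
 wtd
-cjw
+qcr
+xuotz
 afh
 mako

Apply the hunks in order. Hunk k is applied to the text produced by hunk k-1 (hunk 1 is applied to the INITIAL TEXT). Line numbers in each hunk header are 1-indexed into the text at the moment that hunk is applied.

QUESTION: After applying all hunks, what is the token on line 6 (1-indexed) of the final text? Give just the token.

Answer: mako

Derivation:
Hunk 1: at line 1 remove [iildw,whoct,hnsv] add [wtd,cjw,odcm] -> 8 lines: wpfg wtd cjw odcm mako ryd ialp phsi
Hunk 2: at line 2 remove [odcm] add [afh] -> 8 lines: wpfg wtd cjw afh mako ryd ialp phsi
Hunk 3: at line 1 remove [cjw] add [qcr,xuotz] -> 9 lines: wpfg wtd qcr xuotz afh mako ryd ialp phsi
Final line 6: mako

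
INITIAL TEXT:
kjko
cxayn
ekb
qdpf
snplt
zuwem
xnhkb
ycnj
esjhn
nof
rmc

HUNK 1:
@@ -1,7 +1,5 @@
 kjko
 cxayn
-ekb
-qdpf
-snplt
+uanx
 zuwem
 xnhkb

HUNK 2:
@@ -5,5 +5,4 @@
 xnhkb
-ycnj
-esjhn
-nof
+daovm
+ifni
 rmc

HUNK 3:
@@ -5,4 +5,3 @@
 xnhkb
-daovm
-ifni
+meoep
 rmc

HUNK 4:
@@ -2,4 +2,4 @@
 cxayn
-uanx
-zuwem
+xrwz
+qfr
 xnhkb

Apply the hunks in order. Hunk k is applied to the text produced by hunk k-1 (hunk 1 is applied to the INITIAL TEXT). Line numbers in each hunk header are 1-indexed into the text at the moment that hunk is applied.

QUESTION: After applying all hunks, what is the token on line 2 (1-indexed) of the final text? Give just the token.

Answer: cxayn

Derivation:
Hunk 1: at line 1 remove [ekb,qdpf,snplt] add [uanx] -> 9 lines: kjko cxayn uanx zuwem xnhkb ycnj esjhn nof rmc
Hunk 2: at line 5 remove [ycnj,esjhn,nof] add [daovm,ifni] -> 8 lines: kjko cxayn uanx zuwem xnhkb daovm ifni rmc
Hunk 3: at line 5 remove [daovm,ifni] add [meoep] -> 7 lines: kjko cxayn uanx zuwem xnhkb meoep rmc
Hunk 4: at line 2 remove [uanx,zuwem] add [xrwz,qfr] -> 7 lines: kjko cxayn xrwz qfr xnhkb meoep rmc
Final line 2: cxayn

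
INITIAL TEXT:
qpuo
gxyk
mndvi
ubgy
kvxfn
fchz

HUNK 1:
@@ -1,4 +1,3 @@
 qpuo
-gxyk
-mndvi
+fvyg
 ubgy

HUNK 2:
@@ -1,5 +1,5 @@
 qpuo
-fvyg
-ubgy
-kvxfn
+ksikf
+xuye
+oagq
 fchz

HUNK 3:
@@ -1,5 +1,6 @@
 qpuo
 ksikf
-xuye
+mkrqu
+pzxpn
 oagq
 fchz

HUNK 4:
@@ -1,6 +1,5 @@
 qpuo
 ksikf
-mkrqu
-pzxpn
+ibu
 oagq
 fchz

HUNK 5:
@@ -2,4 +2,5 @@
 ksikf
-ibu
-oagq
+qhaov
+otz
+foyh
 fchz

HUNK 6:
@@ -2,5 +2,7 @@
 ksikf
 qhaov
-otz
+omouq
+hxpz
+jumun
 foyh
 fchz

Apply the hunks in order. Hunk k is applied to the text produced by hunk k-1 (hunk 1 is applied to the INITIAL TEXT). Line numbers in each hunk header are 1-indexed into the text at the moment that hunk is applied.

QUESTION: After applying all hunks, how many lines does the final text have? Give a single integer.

Hunk 1: at line 1 remove [gxyk,mndvi] add [fvyg] -> 5 lines: qpuo fvyg ubgy kvxfn fchz
Hunk 2: at line 1 remove [fvyg,ubgy,kvxfn] add [ksikf,xuye,oagq] -> 5 lines: qpuo ksikf xuye oagq fchz
Hunk 3: at line 1 remove [xuye] add [mkrqu,pzxpn] -> 6 lines: qpuo ksikf mkrqu pzxpn oagq fchz
Hunk 4: at line 1 remove [mkrqu,pzxpn] add [ibu] -> 5 lines: qpuo ksikf ibu oagq fchz
Hunk 5: at line 2 remove [ibu,oagq] add [qhaov,otz,foyh] -> 6 lines: qpuo ksikf qhaov otz foyh fchz
Hunk 6: at line 2 remove [otz] add [omouq,hxpz,jumun] -> 8 lines: qpuo ksikf qhaov omouq hxpz jumun foyh fchz
Final line count: 8

Answer: 8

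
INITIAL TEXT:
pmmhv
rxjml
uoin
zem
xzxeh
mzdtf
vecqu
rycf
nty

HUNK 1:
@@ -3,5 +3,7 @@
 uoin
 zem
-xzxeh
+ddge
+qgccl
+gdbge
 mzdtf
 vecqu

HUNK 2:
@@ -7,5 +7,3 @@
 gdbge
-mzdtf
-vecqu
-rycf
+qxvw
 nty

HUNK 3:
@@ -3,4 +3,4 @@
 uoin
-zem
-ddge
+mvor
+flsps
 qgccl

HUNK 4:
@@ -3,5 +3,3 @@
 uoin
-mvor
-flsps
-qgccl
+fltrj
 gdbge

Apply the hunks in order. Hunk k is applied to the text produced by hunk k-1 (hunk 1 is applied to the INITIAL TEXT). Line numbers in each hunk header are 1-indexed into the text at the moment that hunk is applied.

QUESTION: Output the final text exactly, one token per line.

Answer: pmmhv
rxjml
uoin
fltrj
gdbge
qxvw
nty

Derivation:
Hunk 1: at line 3 remove [xzxeh] add [ddge,qgccl,gdbge] -> 11 lines: pmmhv rxjml uoin zem ddge qgccl gdbge mzdtf vecqu rycf nty
Hunk 2: at line 7 remove [mzdtf,vecqu,rycf] add [qxvw] -> 9 lines: pmmhv rxjml uoin zem ddge qgccl gdbge qxvw nty
Hunk 3: at line 3 remove [zem,ddge] add [mvor,flsps] -> 9 lines: pmmhv rxjml uoin mvor flsps qgccl gdbge qxvw nty
Hunk 4: at line 3 remove [mvor,flsps,qgccl] add [fltrj] -> 7 lines: pmmhv rxjml uoin fltrj gdbge qxvw nty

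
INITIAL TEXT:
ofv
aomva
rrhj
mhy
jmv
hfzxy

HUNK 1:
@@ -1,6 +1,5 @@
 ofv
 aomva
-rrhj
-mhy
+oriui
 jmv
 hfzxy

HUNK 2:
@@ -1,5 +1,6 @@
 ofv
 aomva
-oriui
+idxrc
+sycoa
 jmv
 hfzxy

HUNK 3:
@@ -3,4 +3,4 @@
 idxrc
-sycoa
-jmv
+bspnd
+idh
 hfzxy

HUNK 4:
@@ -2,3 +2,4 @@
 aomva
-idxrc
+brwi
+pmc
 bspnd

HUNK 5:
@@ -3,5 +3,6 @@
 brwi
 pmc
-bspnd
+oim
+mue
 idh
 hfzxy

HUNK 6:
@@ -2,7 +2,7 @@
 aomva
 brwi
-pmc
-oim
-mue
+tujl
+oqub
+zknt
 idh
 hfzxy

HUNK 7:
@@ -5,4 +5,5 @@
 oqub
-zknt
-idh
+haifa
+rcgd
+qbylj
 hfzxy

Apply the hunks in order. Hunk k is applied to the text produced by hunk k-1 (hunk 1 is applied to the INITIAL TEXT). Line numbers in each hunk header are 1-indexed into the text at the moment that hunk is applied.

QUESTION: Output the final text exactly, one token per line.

Answer: ofv
aomva
brwi
tujl
oqub
haifa
rcgd
qbylj
hfzxy

Derivation:
Hunk 1: at line 1 remove [rrhj,mhy] add [oriui] -> 5 lines: ofv aomva oriui jmv hfzxy
Hunk 2: at line 1 remove [oriui] add [idxrc,sycoa] -> 6 lines: ofv aomva idxrc sycoa jmv hfzxy
Hunk 3: at line 3 remove [sycoa,jmv] add [bspnd,idh] -> 6 lines: ofv aomva idxrc bspnd idh hfzxy
Hunk 4: at line 2 remove [idxrc] add [brwi,pmc] -> 7 lines: ofv aomva brwi pmc bspnd idh hfzxy
Hunk 5: at line 3 remove [bspnd] add [oim,mue] -> 8 lines: ofv aomva brwi pmc oim mue idh hfzxy
Hunk 6: at line 2 remove [pmc,oim,mue] add [tujl,oqub,zknt] -> 8 lines: ofv aomva brwi tujl oqub zknt idh hfzxy
Hunk 7: at line 5 remove [zknt,idh] add [haifa,rcgd,qbylj] -> 9 lines: ofv aomva brwi tujl oqub haifa rcgd qbylj hfzxy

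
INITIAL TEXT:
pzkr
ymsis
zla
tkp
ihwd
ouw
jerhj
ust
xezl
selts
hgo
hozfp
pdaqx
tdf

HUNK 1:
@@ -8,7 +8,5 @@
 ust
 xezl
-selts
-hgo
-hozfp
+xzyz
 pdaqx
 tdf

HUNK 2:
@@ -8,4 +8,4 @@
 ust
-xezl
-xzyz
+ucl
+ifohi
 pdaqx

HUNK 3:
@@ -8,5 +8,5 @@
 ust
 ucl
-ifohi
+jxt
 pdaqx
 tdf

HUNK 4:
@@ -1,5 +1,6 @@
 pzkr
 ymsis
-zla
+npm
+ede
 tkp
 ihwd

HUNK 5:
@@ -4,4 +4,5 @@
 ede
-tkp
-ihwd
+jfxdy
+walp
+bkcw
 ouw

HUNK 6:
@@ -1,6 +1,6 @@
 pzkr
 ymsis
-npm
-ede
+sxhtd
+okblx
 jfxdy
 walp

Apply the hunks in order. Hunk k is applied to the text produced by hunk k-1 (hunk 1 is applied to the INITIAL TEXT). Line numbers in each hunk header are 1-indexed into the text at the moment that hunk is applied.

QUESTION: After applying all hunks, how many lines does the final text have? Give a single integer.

Hunk 1: at line 8 remove [selts,hgo,hozfp] add [xzyz] -> 12 lines: pzkr ymsis zla tkp ihwd ouw jerhj ust xezl xzyz pdaqx tdf
Hunk 2: at line 8 remove [xezl,xzyz] add [ucl,ifohi] -> 12 lines: pzkr ymsis zla tkp ihwd ouw jerhj ust ucl ifohi pdaqx tdf
Hunk 3: at line 8 remove [ifohi] add [jxt] -> 12 lines: pzkr ymsis zla tkp ihwd ouw jerhj ust ucl jxt pdaqx tdf
Hunk 4: at line 1 remove [zla] add [npm,ede] -> 13 lines: pzkr ymsis npm ede tkp ihwd ouw jerhj ust ucl jxt pdaqx tdf
Hunk 5: at line 4 remove [tkp,ihwd] add [jfxdy,walp,bkcw] -> 14 lines: pzkr ymsis npm ede jfxdy walp bkcw ouw jerhj ust ucl jxt pdaqx tdf
Hunk 6: at line 1 remove [npm,ede] add [sxhtd,okblx] -> 14 lines: pzkr ymsis sxhtd okblx jfxdy walp bkcw ouw jerhj ust ucl jxt pdaqx tdf
Final line count: 14

Answer: 14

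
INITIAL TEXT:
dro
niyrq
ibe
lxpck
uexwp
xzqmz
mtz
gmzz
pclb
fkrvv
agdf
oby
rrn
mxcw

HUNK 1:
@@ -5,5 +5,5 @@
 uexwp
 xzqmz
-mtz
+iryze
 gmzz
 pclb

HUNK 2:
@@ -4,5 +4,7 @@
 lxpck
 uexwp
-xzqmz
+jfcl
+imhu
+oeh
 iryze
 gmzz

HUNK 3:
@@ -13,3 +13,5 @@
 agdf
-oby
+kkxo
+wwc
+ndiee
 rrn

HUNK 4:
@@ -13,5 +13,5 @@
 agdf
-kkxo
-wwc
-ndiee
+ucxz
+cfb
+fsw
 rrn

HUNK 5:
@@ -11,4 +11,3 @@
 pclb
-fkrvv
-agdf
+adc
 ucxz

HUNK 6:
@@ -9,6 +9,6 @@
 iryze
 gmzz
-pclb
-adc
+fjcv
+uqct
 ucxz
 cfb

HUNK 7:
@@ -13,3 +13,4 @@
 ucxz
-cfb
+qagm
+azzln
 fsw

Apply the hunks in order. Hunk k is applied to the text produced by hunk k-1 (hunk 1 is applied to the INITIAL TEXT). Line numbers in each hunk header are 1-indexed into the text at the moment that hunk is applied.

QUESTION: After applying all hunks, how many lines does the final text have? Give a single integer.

Hunk 1: at line 5 remove [mtz] add [iryze] -> 14 lines: dro niyrq ibe lxpck uexwp xzqmz iryze gmzz pclb fkrvv agdf oby rrn mxcw
Hunk 2: at line 4 remove [xzqmz] add [jfcl,imhu,oeh] -> 16 lines: dro niyrq ibe lxpck uexwp jfcl imhu oeh iryze gmzz pclb fkrvv agdf oby rrn mxcw
Hunk 3: at line 13 remove [oby] add [kkxo,wwc,ndiee] -> 18 lines: dro niyrq ibe lxpck uexwp jfcl imhu oeh iryze gmzz pclb fkrvv agdf kkxo wwc ndiee rrn mxcw
Hunk 4: at line 13 remove [kkxo,wwc,ndiee] add [ucxz,cfb,fsw] -> 18 lines: dro niyrq ibe lxpck uexwp jfcl imhu oeh iryze gmzz pclb fkrvv agdf ucxz cfb fsw rrn mxcw
Hunk 5: at line 11 remove [fkrvv,agdf] add [adc] -> 17 lines: dro niyrq ibe lxpck uexwp jfcl imhu oeh iryze gmzz pclb adc ucxz cfb fsw rrn mxcw
Hunk 6: at line 9 remove [pclb,adc] add [fjcv,uqct] -> 17 lines: dro niyrq ibe lxpck uexwp jfcl imhu oeh iryze gmzz fjcv uqct ucxz cfb fsw rrn mxcw
Hunk 7: at line 13 remove [cfb] add [qagm,azzln] -> 18 lines: dro niyrq ibe lxpck uexwp jfcl imhu oeh iryze gmzz fjcv uqct ucxz qagm azzln fsw rrn mxcw
Final line count: 18

Answer: 18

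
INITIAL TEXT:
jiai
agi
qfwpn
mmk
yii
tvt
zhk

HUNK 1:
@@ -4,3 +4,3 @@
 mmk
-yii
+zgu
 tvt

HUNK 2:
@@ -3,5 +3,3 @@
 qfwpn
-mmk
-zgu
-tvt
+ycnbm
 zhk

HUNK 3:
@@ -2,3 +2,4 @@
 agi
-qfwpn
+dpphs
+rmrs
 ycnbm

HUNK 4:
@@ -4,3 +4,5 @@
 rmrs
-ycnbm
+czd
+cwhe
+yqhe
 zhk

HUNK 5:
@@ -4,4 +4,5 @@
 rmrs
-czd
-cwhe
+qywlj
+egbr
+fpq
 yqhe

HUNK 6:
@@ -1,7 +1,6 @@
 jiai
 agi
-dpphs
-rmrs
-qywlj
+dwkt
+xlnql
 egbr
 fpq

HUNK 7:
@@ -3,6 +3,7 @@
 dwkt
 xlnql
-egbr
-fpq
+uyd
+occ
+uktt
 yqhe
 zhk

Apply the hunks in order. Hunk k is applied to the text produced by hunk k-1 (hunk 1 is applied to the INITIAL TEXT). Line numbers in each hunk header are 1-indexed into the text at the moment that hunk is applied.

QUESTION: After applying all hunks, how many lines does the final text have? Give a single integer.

Answer: 9

Derivation:
Hunk 1: at line 4 remove [yii] add [zgu] -> 7 lines: jiai agi qfwpn mmk zgu tvt zhk
Hunk 2: at line 3 remove [mmk,zgu,tvt] add [ycnbm] -> 5 lines: jiai agi qfwpn ycnbm zhk
Hunk 3: at line 2 remove [qfwpn] add [dpphs,rmrs] -> 6 lines: jiai agi dpphs rmrs ycnbm zhk
Hunk 4: at line 4 remove [ycnbm] add [czd,cwhe,yqhe] -> 8 lines: jiai agi dpphs rmrs czd cwhe yqhe zhk
Hunk 5: at line 4 remove [czd,cwhe] add [qywlj,egbr,fpq] -> 9 lines: jiai agi dpphs rmrs qywlj egbr fpq yqhe zhk
Hunk 6: at line 1 remove [dpphs,rmrs,qywlj] add [dwkt,xlnql] -> 8 lines: jiai agi dwkt xlnql egbr fpq yqhe zhk
Hunk 7: at line 3 remove [egbr,fpq] add [uyd,occ,uktt] -> 9 lines: jiai agi dwkt xlnql uyd occ uktt yqhe zhk
Final line count: 9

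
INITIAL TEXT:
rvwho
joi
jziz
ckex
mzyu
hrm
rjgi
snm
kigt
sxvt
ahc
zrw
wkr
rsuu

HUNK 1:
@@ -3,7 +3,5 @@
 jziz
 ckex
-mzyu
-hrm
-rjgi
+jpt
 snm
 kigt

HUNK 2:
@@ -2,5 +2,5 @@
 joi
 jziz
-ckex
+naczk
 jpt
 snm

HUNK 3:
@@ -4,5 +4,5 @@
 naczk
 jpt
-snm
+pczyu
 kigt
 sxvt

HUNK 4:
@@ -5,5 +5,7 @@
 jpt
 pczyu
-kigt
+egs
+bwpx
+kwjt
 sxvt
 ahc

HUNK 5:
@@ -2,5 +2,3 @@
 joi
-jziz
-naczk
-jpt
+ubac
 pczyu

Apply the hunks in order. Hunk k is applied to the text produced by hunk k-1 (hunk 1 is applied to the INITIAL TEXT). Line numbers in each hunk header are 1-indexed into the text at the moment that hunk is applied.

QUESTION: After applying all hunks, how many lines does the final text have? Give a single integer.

Hunk 1: at line 3 remove [mzyu,hrm,rjgi] add [jpt] -> 12 lines: rvwho joi jziz ckex jpt snm kigt sxvt ahc zrw wkr rsuu
Hunk 2: at line 2 remove [ckex] add [naczk] -> 12 lines: rvwho joi jziz naczk jpt snm kigt sxvt ahc zrw wkr rsuu
Hunk 3: at line 4 remove [snm] add [pczyu] -> 12 lines: rvwho joi jziz naczk jpt pczyu kigt sxvt ahc zrw wkr rsuu
Hunk 4: at line 5 remove [kigt] add [egs,bwpx,kwjt] -> 14 lines: rvwho joi jziz naczk jpt pczyu egs bwpx kwjt sxvt ahc zrw wkr rsuu
Hunk 5: at line 2 remove [jziz,naczk,jpt] add [ubac] -> 12 lines: rvwho joi ubac pczyu egs bwpx kwjt sxvt ahc zrw wkr rsuu
Final line count: 12

Answer: 12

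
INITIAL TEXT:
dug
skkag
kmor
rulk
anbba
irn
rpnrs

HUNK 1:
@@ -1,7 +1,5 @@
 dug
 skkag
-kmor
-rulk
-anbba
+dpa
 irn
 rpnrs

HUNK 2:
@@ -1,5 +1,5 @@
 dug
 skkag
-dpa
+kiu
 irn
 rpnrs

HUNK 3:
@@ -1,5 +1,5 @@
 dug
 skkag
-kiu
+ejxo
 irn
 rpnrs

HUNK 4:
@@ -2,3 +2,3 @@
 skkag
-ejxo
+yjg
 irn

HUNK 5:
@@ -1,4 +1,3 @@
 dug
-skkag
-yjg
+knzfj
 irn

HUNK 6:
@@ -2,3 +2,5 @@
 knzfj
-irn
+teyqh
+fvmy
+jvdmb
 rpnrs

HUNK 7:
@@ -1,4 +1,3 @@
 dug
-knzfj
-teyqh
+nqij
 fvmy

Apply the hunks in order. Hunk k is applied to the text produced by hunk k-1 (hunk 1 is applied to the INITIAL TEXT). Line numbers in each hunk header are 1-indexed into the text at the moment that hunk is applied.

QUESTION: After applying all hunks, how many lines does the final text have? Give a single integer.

Answer: 5

Derivation:
Hunk 1: at line 1 remove [kmor,rulk,anbba] add [dpa] -> 5 lines: dug skkag dpa irn rpnrs
Hunk 2: at line 1 remove [dpa] add [kiu] -> 5 lines: dug skkag kiu irn rpnrs
Hunk 3: at line 1 remove [kiu] add [ejxo] -> 5 lines: dug skkag ejxo irn rpnrs
Hunk 4: at line 2 remove [ejxo] add [yjg] -> 5 lines: dug skkag yjg irn rpnrs
Hunk 5: at line 1 remove [skkag,yjg] add [knzfj] -> 4 lines: dug knzfj irn rpnrs
Hunk 6: at line 2 remove [irn] add [teyqh,fvmy,jvdmb] -> 6 lines: dug knzfj teyqh fvmy jvdmb rpnrs
Hunk 7: at line 1 remove [knzfj,teyqh] add [nqij] -> 5 lines: dug nqij fvmy jvdmb rpnrs
Final line count: 5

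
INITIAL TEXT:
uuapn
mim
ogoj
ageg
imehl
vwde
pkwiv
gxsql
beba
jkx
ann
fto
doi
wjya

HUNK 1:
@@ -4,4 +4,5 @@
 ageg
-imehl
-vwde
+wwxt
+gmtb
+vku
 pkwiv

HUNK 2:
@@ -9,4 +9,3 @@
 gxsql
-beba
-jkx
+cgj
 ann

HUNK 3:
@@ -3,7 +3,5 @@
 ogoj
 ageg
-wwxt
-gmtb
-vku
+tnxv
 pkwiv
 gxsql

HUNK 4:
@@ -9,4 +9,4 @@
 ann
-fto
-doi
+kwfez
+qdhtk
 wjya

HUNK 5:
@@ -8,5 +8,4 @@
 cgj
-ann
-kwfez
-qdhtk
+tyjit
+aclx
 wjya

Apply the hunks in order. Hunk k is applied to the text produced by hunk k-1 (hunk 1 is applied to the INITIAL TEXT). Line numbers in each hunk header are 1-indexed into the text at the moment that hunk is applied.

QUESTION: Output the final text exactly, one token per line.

Answer: uuapn
mim
ogoj
ageg
tnxv
pkwiv
gxsql
cgj
tyjit
aclx
wjya

Derivation:
Hunk 1: at line 4 remove [imehl,vwde] add [wwxt,gmtb,vku] -> 15 lines: uuapn mim ogoj ageg wwxt gmtb vku pkwiv gxsql beba jkx ann fto doi wjya
Hunk 2: at line 9 remove [beba,jkx] add [cgj] -> 14 lines: uuapn mim ogoj ageg wwxt gmtb vku pkwiv gxsql cgj ann fto doi wjya
Hunk 3: at line 3 remove [wwxt,gmtb,vku] add [tnxv] -> 12 lines: uuapn mim ogoj ageg tnxv pkwiv gxsql cgj ann fto doi wjya
Hunk 4: at line 9 remove [fto,doi] add [kwfez,qdhtk] -> 12 lines: uuapn mim ogoj ageg tnxv pkwiv gxsql cgj ann kwfez qdhtk wjya
Hunk 5: at line 8 remove [ann,kwfez,qdhtk] add [tyjit,aclx] -> 11 lines: uuapn mim ogoj ageg tnxv pkwiv gxsql cgj tyjit aclx wjya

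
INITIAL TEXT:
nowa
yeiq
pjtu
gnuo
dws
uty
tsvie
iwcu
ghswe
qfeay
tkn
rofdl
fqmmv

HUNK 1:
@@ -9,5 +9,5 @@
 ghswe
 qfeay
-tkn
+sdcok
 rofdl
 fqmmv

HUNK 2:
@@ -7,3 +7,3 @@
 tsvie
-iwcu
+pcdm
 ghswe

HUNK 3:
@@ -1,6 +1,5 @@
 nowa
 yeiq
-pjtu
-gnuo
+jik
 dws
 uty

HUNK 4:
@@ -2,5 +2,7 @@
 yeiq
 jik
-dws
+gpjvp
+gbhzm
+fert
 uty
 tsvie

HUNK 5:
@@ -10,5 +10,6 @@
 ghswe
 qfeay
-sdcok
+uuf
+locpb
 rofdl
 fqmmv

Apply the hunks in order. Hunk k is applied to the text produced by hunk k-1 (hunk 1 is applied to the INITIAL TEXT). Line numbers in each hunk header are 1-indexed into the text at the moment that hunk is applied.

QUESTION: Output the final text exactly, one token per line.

Answer: nowa
yeiq
jik
gpjvp
gbhzm
fert
uty
tsvie
pcdm
ghswe
qfeay
uuf
locpb
rofdl
fqmmv

Derivation:
Hunk 1: at line 9 remove [tkn] add [sdcok] -> 13 lines: nowa yeiq pjtu gnuo dws uty tsvie iwcu ghswe qfeay sdcok rofdl fqmmv
Hunk 2: at line 7 remove [iwcu] add [pcdm] -> 13 lines: nowa yeiq pjtu gnuo dws uty tsvie pcdm ghswe qfeay sdcok rofdl fqmmv
Hunk 3: at line 1 remove [pjtu,gnuo] add [jik] -> 12 lines: nowa yeiq jik dws uty tsvie pcdm ghswe qfeay sdcok rofdl fqmmv
Hunk 4: at line 2 remove [dws] add [gpjvp,gbhzm,fert] -> 14 lines: nowa yeiq jik gpjvp gbhzm fert uty tsvie pcdm ghswe qfeay sdcok rofdl fqmmv
Hunk 5: at line 10 remove [sdcok] add [uuf,locpb] -> 15 lines: nowa yeiq jik gpjvp gbhzm fert uty tsvie pcdm ghswe qfeay uuf locpb rofdl fqmmv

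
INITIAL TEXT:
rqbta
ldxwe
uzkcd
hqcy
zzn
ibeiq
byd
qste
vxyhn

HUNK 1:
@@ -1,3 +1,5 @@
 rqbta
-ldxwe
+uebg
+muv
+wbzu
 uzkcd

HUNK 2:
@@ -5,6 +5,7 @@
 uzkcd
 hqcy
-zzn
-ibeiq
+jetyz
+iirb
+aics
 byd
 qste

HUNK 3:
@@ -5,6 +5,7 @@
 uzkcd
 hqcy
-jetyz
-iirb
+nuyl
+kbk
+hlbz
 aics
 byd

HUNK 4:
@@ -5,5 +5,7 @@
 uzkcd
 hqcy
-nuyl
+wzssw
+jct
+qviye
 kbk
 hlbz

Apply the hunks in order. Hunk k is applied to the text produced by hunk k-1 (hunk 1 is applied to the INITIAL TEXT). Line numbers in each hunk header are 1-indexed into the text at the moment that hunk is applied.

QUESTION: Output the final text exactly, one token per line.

Answer: rqbta
uebg
muv
wbzu
uzkcd
hqcy
wzssw
jct
qviye
kbk
hlbz
aics
byd
qste
vxyhn

Derivation:
Hunk 1: at line 1 remove [ldxwe] add [uebg,muv,wbzu] -> 11 lines: rqbta uebg muv wbzu uzkcd hqcy zzn ibeiq byd qste vxyhn
Hunk 2: at line 5 remove [zzn,ibeiq] add [jetyz,iirb,aics] -> 12 lines: rqbta uebg muv wbzu uzkcd hqcy jetyz iirb aics byd qste vxyhn
Hunk 3: at line 5 remove [jetyz,iirb] add [nuyl,kbk,hlbz] -> 13 lines: rqbta uebg muv wbzu uzkcd hqcy nuyl kbk hlbz aics byd qste vxyhn
Hunk 4: at line 5 remove [nuyl] add [wzssw,jct,qviye] -> 15 lines: rqbta uebg muv wbzu uzkcd hqcy wzssw jct qviye kbk hlbz aics byd qste vxyhn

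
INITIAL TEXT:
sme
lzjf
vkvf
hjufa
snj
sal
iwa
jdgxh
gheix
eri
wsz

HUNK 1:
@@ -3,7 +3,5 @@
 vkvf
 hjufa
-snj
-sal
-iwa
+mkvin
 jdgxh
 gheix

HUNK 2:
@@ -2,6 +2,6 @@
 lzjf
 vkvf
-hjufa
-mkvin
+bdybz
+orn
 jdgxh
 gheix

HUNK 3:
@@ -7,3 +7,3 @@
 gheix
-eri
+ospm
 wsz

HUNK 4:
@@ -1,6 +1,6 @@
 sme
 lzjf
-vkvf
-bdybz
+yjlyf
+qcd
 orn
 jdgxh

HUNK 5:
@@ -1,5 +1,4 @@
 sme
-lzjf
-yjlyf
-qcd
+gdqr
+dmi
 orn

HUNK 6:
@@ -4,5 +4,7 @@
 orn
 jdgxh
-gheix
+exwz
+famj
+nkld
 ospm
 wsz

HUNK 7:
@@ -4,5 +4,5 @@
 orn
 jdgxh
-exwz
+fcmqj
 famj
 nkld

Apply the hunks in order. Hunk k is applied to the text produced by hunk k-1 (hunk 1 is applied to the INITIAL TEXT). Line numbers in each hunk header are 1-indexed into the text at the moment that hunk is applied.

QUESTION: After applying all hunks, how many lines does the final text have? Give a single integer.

Answer: 10

Derivation:
Hunk 1: at line 3 remove [snj,sal,iwa] add [mkvin] -> 9 lines: sme lzjf vkvf hjufa mkvin jdgxh gheix eri wsz
Hunk 2: at line 2 remove [hjufa,mkvin] add [bdybz,orn] -> 9 lines: sme lzjf vkvf bdybz orn jdgxh gheix eri wsz
Hunk 3: at line 7 remove [eri] add [ospm] -> 9 lines: sme lzjf vkvf bdybz orn jdgxh gheix ospm wsz
Hunk 4: at line 1 remove [vkvf,bdybz] add [yjlyf,qcd] -> 9 lines: sme lzjf yjlyf qcd orn jdgxh gheix ospm wsz
Hunk 5: at line 1 remove [lzjf,yjlyf,qcd] add [gdqr,dmi] -> 8 lines: sme gdqr dmi orn jdgxh gheix ospm wsz
Hunk 6: at line 4 remove [gheix] add [exwz,famj,nkld] -> 10 lines: sme gdqr dmi orn jdgxh exwz famj nkld ospm wsz
Hunk 7: at line 4 remove [exwz] add [fcmqj] -> 10 lines: sme gdqr dmi orn jdgxh fcmqj famj nkld ospm wsz
Final line count: 10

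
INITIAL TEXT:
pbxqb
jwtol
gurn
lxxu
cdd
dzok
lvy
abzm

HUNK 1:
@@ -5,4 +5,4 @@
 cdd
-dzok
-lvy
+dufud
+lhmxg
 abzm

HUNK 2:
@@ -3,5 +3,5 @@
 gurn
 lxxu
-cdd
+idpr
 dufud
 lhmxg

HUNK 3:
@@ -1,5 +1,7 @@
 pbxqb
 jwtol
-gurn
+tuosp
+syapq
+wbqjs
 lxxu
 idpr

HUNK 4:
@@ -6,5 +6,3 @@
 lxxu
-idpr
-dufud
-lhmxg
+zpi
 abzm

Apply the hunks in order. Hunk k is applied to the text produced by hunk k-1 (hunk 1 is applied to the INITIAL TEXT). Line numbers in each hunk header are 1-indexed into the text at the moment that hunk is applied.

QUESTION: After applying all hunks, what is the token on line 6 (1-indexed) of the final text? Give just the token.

Answer: lxxu

Derivation:
Hunk 1: at line 5 remove [dzok,lvy] add [dufud,lhmxg] -> 8 lines: pbxqb jwtol gurn lxxu cdd dufud lhmxg abzm
Hunk 2: at line 3 remove [cdd] add [idpr] -> 8 lines: pbxqb jwtol gurn lxxu idpr dufud lhmxg abzm
Hunk 3: at line 1 remove [gurn] add [tuosp,syapq,wbqjs] -> 10 lines: pbxqb jwtol tuosp syapq wbqjs lxxu idpr dufud lhmxg abzm
Hunk 4: at line 6 remove [idpr,dufud,lhmxg] add [zpi] -> 8 lines: pbxqb jwtol tuosp syapq wbqjs lxxu zpi abzm
Final line 6: lxxu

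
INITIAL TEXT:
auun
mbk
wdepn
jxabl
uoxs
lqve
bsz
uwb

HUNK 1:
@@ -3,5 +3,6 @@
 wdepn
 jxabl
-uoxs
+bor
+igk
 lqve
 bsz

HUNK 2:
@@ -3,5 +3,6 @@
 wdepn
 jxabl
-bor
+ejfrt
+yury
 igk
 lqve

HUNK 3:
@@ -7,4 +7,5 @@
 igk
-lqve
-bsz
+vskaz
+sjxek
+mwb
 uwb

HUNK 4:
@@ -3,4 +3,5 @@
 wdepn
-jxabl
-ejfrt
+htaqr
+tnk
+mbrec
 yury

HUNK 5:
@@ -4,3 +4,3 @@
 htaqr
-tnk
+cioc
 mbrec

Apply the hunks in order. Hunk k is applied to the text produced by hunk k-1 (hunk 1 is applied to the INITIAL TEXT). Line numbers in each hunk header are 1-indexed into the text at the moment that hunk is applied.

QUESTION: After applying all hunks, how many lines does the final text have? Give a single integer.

Answer: 12

Derivation:
Hunk 1: at line 3 remove [uoxs] add [bor,igk] -> 9 lines: auun mbk wdepn jxabl bor igk lqve bsz uwb
Hunk 2: at line 3 remove [bor] add [ejfrt,yury] -> 10 lines: auun mbk wdepn jxabl ejfrt yury igk lqve bsz uwb
Hunk 3: at line 7 remove [lqve,bsz] add [vskaz,sjxek,mwb] -> 11 lines: auun mbk wdepn jxabl ejfrt yury igk vskaz sjxek mwb uwb
Hunk 4: at line 3 remove [jxabl,ejfrt] add [htaqr,tnk,mbrec] -> 12 lines: auun mbk wdepn htaqr tnk mbrec yury igk vskaz sjxek mwb uwb
Hunk 5: at line 4 remove [tnk] add [cioc] -> 12 lines: auun mbk wdepn htaqr cioc mbrec yury igk vskaz sjxek mwb uwb
Final line count: 12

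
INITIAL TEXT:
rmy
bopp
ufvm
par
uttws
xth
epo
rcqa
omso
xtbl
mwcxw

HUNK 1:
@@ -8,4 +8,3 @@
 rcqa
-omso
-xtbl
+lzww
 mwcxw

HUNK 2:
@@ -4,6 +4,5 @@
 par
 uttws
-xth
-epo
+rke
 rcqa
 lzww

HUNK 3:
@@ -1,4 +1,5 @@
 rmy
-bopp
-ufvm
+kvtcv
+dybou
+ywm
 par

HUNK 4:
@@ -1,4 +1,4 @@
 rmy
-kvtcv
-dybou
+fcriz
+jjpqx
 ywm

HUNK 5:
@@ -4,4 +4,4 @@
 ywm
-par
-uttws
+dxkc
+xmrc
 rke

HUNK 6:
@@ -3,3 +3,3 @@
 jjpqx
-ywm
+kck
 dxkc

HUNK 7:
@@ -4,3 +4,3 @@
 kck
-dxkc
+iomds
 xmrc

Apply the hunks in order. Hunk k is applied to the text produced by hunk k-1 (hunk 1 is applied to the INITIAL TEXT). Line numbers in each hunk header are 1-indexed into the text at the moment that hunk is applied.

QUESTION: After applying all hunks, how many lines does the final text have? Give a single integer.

Answer: 10

Derivation:
Hunk 1: at line 8 remove [omso,xtbl] add [lzww] -> 10 lines: rmy bopp ufvm par uttws xth epo rcqa lzww mwcxw
Hunk 2: at line 4 remove [xth,epo] add [rke] -> 9 lines: rmy bopp ufvm par uttws rke rcqa lzww mwcxw
Hunk 3: at line 1 remove [bopp,ufvm] add [kvtcv,dybou,ywm] -> 10 lines: rmy kvtcv dybou ywm par uttws rke rcqa lzww mwcxw
Hunk 4: at line 1 remove [kvtcv,dybou] add [fcriz,jjpqx] -> 10 lines: rmy fcriz jjpqx ywm par uttws rke rcqa lzww mwcxw
Hunk 5: at line 4 remove [par,uttws] add [dxkc,xmrc] -> 10 lines: rmy fcriz jjpqx ywm dxkc xmrc rke rcqa lzww mwcxw
Hunk 6: at line 3 remove [ywm] add [kck] -> 10 lines: rmy fcriz jjpqx kck dxkc xmrc rke rcqa lzww mwcxw
Hunk 7: at line 4 remove [dxkc] add [iomds] -> 10 lines: rmy fcriz jjpqx kck iomds xmrc rke rcqa lzww mwcxw
Final line count: 10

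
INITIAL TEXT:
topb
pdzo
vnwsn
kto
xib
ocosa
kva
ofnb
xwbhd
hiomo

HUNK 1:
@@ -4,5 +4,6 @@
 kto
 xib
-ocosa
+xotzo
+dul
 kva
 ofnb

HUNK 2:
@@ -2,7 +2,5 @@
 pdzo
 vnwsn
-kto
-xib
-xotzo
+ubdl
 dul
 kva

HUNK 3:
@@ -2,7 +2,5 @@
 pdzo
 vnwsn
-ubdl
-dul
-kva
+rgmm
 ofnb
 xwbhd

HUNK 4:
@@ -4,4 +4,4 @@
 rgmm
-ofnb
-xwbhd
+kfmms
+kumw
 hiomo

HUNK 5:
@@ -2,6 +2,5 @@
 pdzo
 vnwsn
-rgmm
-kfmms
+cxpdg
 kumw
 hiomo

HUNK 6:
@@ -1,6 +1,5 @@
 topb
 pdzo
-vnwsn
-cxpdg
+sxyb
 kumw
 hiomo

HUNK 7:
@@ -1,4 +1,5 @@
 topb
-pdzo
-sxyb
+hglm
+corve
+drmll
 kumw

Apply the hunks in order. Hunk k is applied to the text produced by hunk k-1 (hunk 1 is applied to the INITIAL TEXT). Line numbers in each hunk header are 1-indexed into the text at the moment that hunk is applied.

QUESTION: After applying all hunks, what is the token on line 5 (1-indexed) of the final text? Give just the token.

Hunk 1: at line 4 remove [ocosa] add [xotzo,dul] -> 11 lines: topb pdzo vnwsn kto xib xotzo dul kva ofnb xwbhd hiomo
Hunk 2: at line 2 remove [kto,xib,xotzo] add [ubdl] -> 9 lines: topb pdzo vnwsn ubdl dul kva ofnb xwbhd hiomo
Hunk 3: at line 2 remove [ubdl,dul,kva] add [rgmm] -> 7 lines: topb pdzo vnwsn rgmm ofnb xwbhd hiomo
Hunk 4: at line 4 remove [ofnb,xwbhd] add [kfmms,kumw] -> 7 lines: topb pdzo vnwsn rgmm kfmms kumw hiomo
Hunk 5: at line 2 remove [rgmm,kfmms] add [cxpdg] -> 6 lines: topb pdzo vnwsn cxpdg kumw hiomo
Hunk 6: at line 1 remove [vnwsn,cxpdg] add [sxyb] -> 5 lines: topb pdzo sxyb kumw hiomo
Hunk 7: at line 1 remove [pdzo,sxyb] add [hglm,corve,drmll] -> 6 lines: topb hglm corve drmll kumw hiomo
Final line 5: kumw

Answer: kumw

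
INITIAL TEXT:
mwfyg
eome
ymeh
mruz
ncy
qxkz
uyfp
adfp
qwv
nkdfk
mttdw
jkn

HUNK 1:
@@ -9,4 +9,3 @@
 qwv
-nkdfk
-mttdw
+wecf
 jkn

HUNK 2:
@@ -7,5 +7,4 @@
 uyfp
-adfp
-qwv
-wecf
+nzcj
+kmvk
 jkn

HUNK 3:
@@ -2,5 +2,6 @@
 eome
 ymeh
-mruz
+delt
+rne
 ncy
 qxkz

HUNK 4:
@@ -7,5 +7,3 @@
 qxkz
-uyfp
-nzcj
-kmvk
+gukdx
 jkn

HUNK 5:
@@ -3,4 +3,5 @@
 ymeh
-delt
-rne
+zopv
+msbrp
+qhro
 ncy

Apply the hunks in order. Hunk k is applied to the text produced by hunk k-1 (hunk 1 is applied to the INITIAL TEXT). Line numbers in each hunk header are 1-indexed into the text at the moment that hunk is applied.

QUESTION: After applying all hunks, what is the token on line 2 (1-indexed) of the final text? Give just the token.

Answer: eome

Derivation:
Hunk 1: at line 9 remove [nkdfk,mttdw] add [wecf] -> 11 lines: mwfyg eome ymeh mruz ncy qxkz uyfp adfp qwv wecf jkn
Hunk 2: at line 7 remove [adfp,qwv,wecf] add [nzcj,kmvk] -> 10 lines: mwfyg eome ymeh mruz ncy qxkz uyfp nzcj kmvk jkn
Hunk 3: at line 2 remove [mruz] add [delt,rne] -> 11 lines: mwfyg eome ymeh delt rne ncy qxkz uyfp nzcj kmvk jkn
Hunk 4: at line 7 remove [uyfp,nzcj,kmvk] add [gukdx] -> 9 lines: mwfyg eome ymeh delt rne ncy qxkz gukdx jkn
Hunk 5: at line 3 remove [delt,rne] add [zopv,msbrp,qhro] -> 10 lines: mwfyg eome ymeh zopv msbrp qhro ncy qxkz gukdx jkn
Final line 2: eome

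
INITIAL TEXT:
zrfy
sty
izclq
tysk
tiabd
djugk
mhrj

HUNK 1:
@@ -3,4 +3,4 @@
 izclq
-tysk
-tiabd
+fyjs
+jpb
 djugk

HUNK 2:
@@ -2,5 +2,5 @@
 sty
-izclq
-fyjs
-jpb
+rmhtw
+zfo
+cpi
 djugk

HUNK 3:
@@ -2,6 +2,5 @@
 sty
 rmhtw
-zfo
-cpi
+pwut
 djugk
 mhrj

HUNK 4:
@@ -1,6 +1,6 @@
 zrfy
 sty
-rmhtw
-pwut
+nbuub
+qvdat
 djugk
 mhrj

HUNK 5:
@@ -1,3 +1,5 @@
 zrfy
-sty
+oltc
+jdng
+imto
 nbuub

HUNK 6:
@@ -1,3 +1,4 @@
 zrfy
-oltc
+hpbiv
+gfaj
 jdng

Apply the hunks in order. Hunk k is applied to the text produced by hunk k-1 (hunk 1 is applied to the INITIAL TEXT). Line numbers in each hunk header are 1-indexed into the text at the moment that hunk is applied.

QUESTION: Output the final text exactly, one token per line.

Answer: zrfy
hpbiv
gfaj
jdng
imto
nbuub
qvdat
djugk
mhrj

Derivation:
Hunk 1: at line 3 remove [tysk,tiabd] add [fyjs,jpb] -> 7 lines: zrfy sty izclq fyjs jpb djugk mhrj
Hunk 2: at line 2 remove [izclq,fyjs,jpb] add [rmhtw,zfo,cpi] -> 7 lines: zrfy sty rmhtw zfo cpi djugk mhrj
Hunk 3: at line 2 remove [zfo,cpi] add [pwut] -> 6 lines: zrfy sty rmhtw pwut djugk mhrj
Hunk 4: at line 1 remove [rmhtw,pwut] add [nbuub,qvdat] -> 6 lines: zrfy sty nbuub qvdat djugk mhrj
Hunk 5: at line 1 remove [sty] add [oltc,jdng,imto] -> 8 lines: zrfy oltc jdng imto nbuub qvdat djugk mhrj
Hunk 6: at line 1 remove [oltc] add [hpbiv,gfaj] -> 9 lines: zrfy hpbiv gfaj jdng imto nbuub qvdat djugk mhrj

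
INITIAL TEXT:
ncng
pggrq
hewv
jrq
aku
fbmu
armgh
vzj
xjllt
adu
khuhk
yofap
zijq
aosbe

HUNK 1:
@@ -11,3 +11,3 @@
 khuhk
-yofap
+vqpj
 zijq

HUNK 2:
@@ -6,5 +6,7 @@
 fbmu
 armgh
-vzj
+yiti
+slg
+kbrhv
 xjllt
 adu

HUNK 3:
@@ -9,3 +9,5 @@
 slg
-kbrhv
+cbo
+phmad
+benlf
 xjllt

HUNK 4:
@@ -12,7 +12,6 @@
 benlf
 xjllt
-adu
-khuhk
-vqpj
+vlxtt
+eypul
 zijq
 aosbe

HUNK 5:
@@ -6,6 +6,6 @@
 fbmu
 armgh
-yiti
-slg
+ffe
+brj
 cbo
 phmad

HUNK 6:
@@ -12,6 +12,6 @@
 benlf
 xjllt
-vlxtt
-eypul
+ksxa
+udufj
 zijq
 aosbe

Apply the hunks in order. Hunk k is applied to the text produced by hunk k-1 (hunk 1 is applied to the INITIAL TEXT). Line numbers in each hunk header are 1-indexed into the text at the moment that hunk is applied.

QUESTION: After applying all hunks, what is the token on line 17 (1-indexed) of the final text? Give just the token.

Answer: aosbe

Derivation:
Hunk 1: at line 11 remove [yofap] add [vqpj] -> 14 lines: ncng pggrq hewv jrq aku fbmu armgh vzj xjllt adu khuhk vqpj zijq aosbe
Hunk 2: at line 6 remove [vzj] add [yiti,slg,kbrhv] -> 16 lines: ncng pggrq hewv jrq aku fbmu armgh yiti slg kbrhv xjllt adu khuhk vqpj zijq aosbe
Hunk 3: at line 9 remove [kbrhv] add [cbo,phmad,benlf] -> 18 lines: ncng pggrq hewv jrq aku fbmu armgh yiti slg cbo phmad benlf xjllt adu khuhk vqpj zijq aosbe
Hunk 4: at line 12 remove [adu,khuhk,vqpj] add [vlxtt,eypul] -> 17 lines: ncng pggrq hewv jrq aku fbmu armgh yiti slg cbo phmad benlf xjllt vlxtt eypul zijq aosbe
Hunk 5: at line 6 remove [yiti,slg] add [ffe,brj] -> 17 lines: ncng pggrq hewv jrq aku fbmu armgh ffe brj cbo phmad benlf xjllt vlxtt eypul zijq aosbe
Hunk 6: at line 12 remove [vlxtt,eypul] add [ksxa,udufj] -> 17 lines: ncng pggrq hewv jrq aku fbmu armgh ffe brj cbo phmad benlf xjllt ksxa udufj zijq aosbe
Final line 17: aosbe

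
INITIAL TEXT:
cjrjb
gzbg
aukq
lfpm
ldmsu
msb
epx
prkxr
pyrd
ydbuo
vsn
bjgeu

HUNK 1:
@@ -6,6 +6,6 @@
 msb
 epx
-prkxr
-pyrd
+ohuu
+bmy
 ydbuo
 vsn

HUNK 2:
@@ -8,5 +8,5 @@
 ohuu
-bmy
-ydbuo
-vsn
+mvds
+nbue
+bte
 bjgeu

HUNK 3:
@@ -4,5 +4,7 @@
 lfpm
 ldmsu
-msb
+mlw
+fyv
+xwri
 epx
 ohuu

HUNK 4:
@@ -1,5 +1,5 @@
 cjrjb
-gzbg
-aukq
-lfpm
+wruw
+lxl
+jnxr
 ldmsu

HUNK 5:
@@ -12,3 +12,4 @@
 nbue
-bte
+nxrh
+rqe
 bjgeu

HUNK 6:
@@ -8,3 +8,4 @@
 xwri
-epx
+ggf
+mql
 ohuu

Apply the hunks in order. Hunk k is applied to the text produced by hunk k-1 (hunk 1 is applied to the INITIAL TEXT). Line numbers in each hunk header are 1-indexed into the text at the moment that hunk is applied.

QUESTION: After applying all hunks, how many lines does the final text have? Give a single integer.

Answer: 16

Derivation:
Hunk 1: at line 6 remove [prkxr,pyrd] add [ohuu,bmy] -> 12 lines: cjrjb gzbg aukq lfpm ldmsu msb epx ohuu bmy ydbuo vsn bjgeu
Hunk 2: at line 8 remove [bmy,ydbuo,vsn] add [mvds,nbue,bte] -> 12 lines: cjrjb gzbg aukq lfpm ldmsu msb epx ohuu mvds nbue bte bjgeu
Hunk 3: at line 4 remove [msb] add [mlw,fyv,xwri] -> 14 lines: cjrjb gzbg aukq lfpm ldmsu mlw fyv xwri epx ohuu mvds nbue bte bjgeu
Hunk 4: at line 1 remove [gzbg,aukq,lfpm] add [wruw,lxl,jnxr] -> 14 lines: cjrjb wruw lxl jnxr ldmsu mlw fyv xwri epx ohuu mvds nbue bte bjgeu
Hunk 5: at line 12 remove [bte] add [nxrh,rqe] -> 15 lines: cjrjb wruw lxl jnxr ldmsu mlw fyv xwri epx ohuu mvds nbue nxrh rqe bjgeu
Hunk 6: at line 8 remove [epx] add [ggf,mql] -> 16 lines: cjrjb wruw lxl jnxr ldmsu mlw fyv xwri ggf mql ohuu mvds nbue nxrh rqe bjgeu
Final line count: 16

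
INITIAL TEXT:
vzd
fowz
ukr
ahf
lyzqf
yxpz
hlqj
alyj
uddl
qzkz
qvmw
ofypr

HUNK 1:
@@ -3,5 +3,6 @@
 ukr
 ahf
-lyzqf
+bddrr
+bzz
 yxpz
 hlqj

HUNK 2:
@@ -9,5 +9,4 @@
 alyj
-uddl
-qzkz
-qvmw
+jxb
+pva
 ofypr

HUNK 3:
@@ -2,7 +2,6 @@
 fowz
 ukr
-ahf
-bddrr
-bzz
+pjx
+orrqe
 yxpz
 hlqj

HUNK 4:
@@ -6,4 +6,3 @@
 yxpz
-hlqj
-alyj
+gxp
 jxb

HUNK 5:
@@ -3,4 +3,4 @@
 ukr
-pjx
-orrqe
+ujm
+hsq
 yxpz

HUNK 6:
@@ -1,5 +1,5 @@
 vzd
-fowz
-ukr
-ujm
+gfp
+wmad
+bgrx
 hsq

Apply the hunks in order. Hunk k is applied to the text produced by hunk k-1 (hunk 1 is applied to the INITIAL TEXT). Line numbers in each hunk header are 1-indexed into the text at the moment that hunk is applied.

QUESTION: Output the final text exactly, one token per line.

Hunk 1: at line 3 remove [lyzqf] add [bddrr,bzz] -> 13 lines: vzd fowz ukr ahf bddrr bzz yxpz hlqj alyj uddl qzkz qvmw ofypr
Hunk 2: at line 9 remove [uddl,qzkz,qvmw] add [jxb,pva] -> 12 lines: vzd fowz ukr ahf bddrr bzz yxpz hlqj alyj jxb pva ofypr
Hunk 3: at line 2 remove [ahf,bddrr,bzz] add [pjx,orrqe] -> 11 lines: vzd fowz ukr pjx orrqe yxpz hlqj alyj jxb pva ofypr
Hunk 4: at line 6 remove [hlqj,alyj] add [gxp] -> 10 lines: vzd fowz ukr pjx orrqe yxpz gxp jxb pva ofypr
Hunk 5: at line 3 remove [pjx,orrqe] add [ujm,hsq] -> 10 lines: vzd fowz ukr ujm hsq yxpz gxp jxb pva ofypr
Hunk 6: at line 1 remove [fowz,ukr,ujm] add [gfp,wmad,bgrx] -> 10 lines: vzd gfp wmad bgrx hsq yxpz gxp jxb pva ofypr

Answer: vzd
gfp
wmad
bgrx
hsq
yxpz
gxp
jxb
pva
ofypr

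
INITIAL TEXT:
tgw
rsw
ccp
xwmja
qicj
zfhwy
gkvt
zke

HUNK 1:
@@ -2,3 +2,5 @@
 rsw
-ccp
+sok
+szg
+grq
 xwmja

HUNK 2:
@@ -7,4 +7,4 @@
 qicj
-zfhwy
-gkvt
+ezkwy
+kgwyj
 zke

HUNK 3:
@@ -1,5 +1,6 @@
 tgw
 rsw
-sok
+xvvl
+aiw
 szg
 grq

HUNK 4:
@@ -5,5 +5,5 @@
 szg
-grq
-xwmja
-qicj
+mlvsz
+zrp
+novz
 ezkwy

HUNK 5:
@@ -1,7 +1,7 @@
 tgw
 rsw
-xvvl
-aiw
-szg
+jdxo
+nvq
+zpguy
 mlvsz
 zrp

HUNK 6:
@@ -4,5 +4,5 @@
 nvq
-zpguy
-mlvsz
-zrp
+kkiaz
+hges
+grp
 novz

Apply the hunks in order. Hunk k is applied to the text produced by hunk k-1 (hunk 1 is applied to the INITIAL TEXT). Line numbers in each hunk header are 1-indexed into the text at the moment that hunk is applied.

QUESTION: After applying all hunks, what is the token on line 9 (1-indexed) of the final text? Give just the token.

Hunk 1: at line 2 remove [ccp] add [sok,szg,grq] -> 10 lines: tgw rsw sok szg grq xwmja qicj zfhwy gkvt zke
Hunk 2: at line 7 remove [zfhwy,gkvt] add [ezkwy,kgwyj] -> 10 lines: tgw rsw sok szg grq xwmja qicj ezkwy kgwyj zke
Hunk 3: at line 1 remove [sok] add [xvvl,aiw] -> 11 lines: tgw rsw xvvl aiw szg grq xwmja qicj ezkwy kgwyj zke
Hunk 4: at line 5 remove [grq,xwmja,qicj] add [mlvsz,zrp,novz] -> 11 lines: tgw rsw xvvl aiw szg mlvsz zrp novz ezkwy kgwyj zke
Hunk 5: at line 1 remove [xvvl,aiw,szg] add [jdxo,nvq,zpguy] -> 11 lines: tgw rsw jdxo nvq zpguy mlvsz zrp novz ezkwy kgwyj zke
Hunk 6: at line 4 remove [zpguy,mlvsz,zrp] add [kkiaz,hges,grp] -> 11 lines: tgw rsw jdxo nvq kkiaz hges grp novz ezkwy kgwyj zke
Final line 9: ezkwy

Answer: ezkwy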